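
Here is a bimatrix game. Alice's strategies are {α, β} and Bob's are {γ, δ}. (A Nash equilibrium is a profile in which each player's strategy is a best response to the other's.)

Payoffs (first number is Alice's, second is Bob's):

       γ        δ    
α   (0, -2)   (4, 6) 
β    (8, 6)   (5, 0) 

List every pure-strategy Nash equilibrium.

(β, γ)

(α, γ): Alice prefers β (8 > 0); Bob prefers δ (6 > -2) — not an equilibrium.
(α, δ): Alice prefers β (5 > 4) — not an equilibrium.
(β, γ): Alice gets 8 ≥ 0 from α, and Bob gets 6 ≥ 0 from δ — Nash equilibrium.
(β, δ): Bob prefers γ (6 > 0) — not an equilibrium.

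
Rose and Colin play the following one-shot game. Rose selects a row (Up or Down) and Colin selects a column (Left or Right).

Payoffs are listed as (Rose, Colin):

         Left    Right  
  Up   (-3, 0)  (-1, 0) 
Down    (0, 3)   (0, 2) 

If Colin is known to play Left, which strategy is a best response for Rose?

Against Left, Rose earns -3 from Up and 0 from Down.
So Down is the best response.

Down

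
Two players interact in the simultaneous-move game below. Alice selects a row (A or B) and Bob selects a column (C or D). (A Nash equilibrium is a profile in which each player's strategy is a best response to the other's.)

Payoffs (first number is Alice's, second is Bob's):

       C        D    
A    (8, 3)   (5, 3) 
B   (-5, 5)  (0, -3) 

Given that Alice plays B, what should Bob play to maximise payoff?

Against B, Bob earns 5 from C and -3 from D.
So C is the best response.

C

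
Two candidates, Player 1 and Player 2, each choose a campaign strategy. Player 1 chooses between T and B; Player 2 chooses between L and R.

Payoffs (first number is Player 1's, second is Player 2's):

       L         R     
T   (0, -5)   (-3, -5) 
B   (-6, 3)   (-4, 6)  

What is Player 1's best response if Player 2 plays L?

Against L, Player 1 earns 0 from T and -6 from B.
So T is the best response.

T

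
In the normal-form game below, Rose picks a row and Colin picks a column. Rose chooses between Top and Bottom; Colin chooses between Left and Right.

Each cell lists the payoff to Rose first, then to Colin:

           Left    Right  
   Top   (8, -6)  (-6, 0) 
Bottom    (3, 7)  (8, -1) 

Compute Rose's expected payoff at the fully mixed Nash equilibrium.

82/19

First find q, the probability Colin plays Left, from Rose's indifference between Top and Bottom: 8q − 6(1−q) = 3q + 8(1−q), giving q = 14/19.
Since Rose is indifferent in equilibrium, Rose's expected payoff equals the payoff from either row against (14/19, 5/19). Using Top: 8(14/19) − 6(5/19) = 82/19.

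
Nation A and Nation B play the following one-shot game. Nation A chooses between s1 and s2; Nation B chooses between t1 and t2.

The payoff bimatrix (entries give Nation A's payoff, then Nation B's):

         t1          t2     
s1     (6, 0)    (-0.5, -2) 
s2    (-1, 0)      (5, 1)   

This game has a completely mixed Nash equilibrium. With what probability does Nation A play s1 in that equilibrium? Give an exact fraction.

Let x be the probability that Nation A plays s1. In a completely mixed equilibrium, Nation B must be indifferent between t1 and t2.
Nation B's expected payoff from t1 is 0; from t2 it is −2x + (1−x).
Setting these equal: 0 = −3x + 1, so x = 1/3.

1/3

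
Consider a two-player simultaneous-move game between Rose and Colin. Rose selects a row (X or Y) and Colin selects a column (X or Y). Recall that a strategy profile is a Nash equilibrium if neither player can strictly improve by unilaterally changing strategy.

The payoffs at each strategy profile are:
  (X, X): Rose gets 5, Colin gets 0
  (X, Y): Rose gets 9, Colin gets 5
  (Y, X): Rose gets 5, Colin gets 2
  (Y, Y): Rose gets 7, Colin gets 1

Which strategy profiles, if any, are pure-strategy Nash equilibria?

(X, Y) and (Y, X)

(X, X): Colin prefers Y (5 > 0) — not an equilibrium.
(X, Y): Rose gets 9 ≥ 7 from Y, and Colin gets 5 ≥ 0 from X — Nash equilibrium.
(Y, X): Rose gets 5 ≥ 5 from X, and Colin gets 2 ≥ 1 from Y — Nash equilibrium.
(Y, Y): Rose prefers X (9 > 7); Colin prefers X (2 > 1) — not an equilibrium.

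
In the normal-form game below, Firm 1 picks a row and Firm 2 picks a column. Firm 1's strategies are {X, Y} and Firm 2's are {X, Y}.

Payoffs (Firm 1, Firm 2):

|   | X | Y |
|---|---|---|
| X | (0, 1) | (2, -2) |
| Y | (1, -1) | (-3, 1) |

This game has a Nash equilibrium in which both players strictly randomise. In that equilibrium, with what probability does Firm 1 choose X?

2/5

Let r be the probability that Firm 1 plays X. In a completely mixed equilibrium, Firm 2 must be indifferent between X and Y.
Firm 2's expected payoff from X is r − (1−r); from Y it is −2r + (1−r).
Setting these equal: 2r − 1 = −3r + 1, so r = 2/5.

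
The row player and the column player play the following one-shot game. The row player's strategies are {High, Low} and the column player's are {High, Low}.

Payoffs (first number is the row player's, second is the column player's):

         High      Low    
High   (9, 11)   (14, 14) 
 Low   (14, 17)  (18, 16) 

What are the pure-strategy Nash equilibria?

(High, High): the row player prefers Low (14 > 9); the column player prefers Low (14 > 11) — not an equilibrium.
(High, Low): the row player prefers Low (18 > 14) — not an equilibrium.
(Low, High): the row player gets 14 ≥ 9 from High, and the column player gets 17 ≥ 16 from Low — Nash equilibrium.
(Low, Low): the column player prefers High (17 > 16) — not an equilibrium.

(Low, High)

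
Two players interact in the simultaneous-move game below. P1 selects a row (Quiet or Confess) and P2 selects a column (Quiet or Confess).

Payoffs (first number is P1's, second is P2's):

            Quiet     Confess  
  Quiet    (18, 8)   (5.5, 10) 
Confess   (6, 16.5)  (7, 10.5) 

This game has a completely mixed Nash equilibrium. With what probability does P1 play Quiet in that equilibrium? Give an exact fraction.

3/4

Let p be the probability that P1 plays Quiet. In a completely mixed equilibrium, P2 must be indifferent between Quiet and Confess.
P2's expected payoff from Quiet is 8p + 16.5(1−p); from Confess it is 10p + 10.5(1−p).
Setting these equal: −8.5p + 16.5 = −0.5p + 10.5, so p = 3/4.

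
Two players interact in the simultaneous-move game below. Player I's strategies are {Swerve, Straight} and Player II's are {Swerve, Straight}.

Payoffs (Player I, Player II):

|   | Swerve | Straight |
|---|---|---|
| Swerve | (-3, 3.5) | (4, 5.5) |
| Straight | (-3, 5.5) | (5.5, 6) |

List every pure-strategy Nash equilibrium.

(Straight, Straight)

(Swerve, Swerve): Player II prefers Straight (5.5 > 3.5) — not an equilibrium.
(Swerve, Straight): Player I prefers Straight (5.5 > 4) — not an equilibrium.
(Straight, Swerve): Player II prefers Straight (6 > 5.5) — not an equilibrium.
(Straight, Straight): Player I gets 5.5 ≥ 4 from Swerve, and Player II gets 6 ≥ 5.5 from Swerve — Nash equilibrium.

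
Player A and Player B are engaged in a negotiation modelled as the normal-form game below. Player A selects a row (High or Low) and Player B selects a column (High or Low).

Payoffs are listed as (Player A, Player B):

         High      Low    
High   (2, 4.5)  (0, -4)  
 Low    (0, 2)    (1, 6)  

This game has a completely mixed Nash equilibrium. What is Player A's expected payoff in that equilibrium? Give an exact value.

2/3

First find q, the probability Player B plays High, from Player A's indifference between High and Low: 2q = (1−q), giving q = 1/3.
Since Player A is indifferent in equilibrium, Player A's expected payoff equals the payoff from either row against (1/3, 2/3). Using High: 2(1/3) = 2/3.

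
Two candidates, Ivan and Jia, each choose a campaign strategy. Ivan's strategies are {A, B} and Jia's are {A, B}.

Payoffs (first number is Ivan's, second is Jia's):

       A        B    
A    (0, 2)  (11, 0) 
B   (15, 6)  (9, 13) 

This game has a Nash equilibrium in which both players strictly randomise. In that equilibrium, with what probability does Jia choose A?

Let c be the probability that Jia plays A. In a completely mixed equilibrium, Ivan must be indifferent between A and B.
Ivan's expected payoff from A is 11(1−c); from B it is 15c + 9(1−c).
Setting these equal: −11c + 11 = 6c + 9, so c = 2/17.

2/17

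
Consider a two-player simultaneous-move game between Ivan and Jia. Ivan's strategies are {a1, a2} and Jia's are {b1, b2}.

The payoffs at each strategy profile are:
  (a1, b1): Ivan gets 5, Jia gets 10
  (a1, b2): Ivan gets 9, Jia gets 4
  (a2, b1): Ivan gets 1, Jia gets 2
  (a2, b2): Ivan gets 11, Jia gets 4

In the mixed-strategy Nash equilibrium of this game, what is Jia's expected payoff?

4

First find x, the probability Ivan plays a1, from Jia's indifference between b1 and b2: 10x + 2(1−x) = 4x + 4(1−x), giving x = 1/4.
Since Jia is indifferent in equilibrium, Jia's expected payoff equals the payoff from either column against (1/4, 3/4). Using b1: 10(1/4) + 2(3/4) = 4.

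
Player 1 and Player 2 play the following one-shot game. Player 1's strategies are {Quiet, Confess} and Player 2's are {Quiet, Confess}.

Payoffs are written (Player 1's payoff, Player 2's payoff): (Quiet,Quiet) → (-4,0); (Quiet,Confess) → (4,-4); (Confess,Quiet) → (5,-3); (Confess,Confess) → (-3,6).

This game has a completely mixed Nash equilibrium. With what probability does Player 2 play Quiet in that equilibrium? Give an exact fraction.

Let q be the probability that Player 2 plays Quiet. In a completely mixed equilibrium, Player 1 must be indifferent between Quiet and Confess.
Player 1's expected payoff from Quiet is −4q + 4(1−q); from Confess it is 5q − 3(1−q).
Setting these equal: −8q + 4 = 8q − 3, so q = 7/16.

7/16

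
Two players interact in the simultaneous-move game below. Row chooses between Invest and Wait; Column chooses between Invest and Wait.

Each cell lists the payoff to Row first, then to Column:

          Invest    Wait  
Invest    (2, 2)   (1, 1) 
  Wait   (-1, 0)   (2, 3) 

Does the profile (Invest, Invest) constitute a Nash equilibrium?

At (Invest, Invest), Row earns 2; switching to Wait would give -1, so Row has no profitable deviation.
Column earns 2; switching to Wait would give 1, so Column has no profitable deviation.
Neither player can gain by a unilateral deviation, so this profile is a Nash equilibrium.

Yes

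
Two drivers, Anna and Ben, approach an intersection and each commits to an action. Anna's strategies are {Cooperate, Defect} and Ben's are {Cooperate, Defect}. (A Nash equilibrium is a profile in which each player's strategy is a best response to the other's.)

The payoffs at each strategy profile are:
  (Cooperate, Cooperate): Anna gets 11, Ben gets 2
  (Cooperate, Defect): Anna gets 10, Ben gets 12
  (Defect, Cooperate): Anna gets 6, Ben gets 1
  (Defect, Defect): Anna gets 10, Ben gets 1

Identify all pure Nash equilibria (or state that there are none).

(Cooperate, Defect) and (Defect, Defect)

(Cooperate, Cooperate): Ben prefers Defect (12 > 2) — not an equilibrium.
(Cooperate, Defect): Anna gets 10 ≥ 10 from Defect, and Ben gets 12 ≥ 2 from Cooperate — Nash equilibrium.
(Defect, Cooperate): Anna prefers Cooperate (11 > 6) — not an equilibrium.
(Defect, Defect): Anna gets 10 ≥ 10 from Cooperate, and Ben gets 1 ≥ 1 from Cooperate — Nash equilibrium.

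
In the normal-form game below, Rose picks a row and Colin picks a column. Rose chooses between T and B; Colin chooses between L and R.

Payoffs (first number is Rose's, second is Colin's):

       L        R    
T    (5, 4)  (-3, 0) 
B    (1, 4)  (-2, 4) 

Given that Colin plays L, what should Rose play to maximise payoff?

Against L, Rose earns 5 from T and 1 from B.
So T is the best response.

T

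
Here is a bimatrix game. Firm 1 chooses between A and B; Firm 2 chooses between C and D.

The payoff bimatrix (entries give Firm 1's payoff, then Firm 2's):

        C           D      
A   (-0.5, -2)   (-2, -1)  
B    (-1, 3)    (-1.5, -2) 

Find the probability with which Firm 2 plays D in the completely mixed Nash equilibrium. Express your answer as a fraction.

Let q be the probability that Firm 2 plays C. In a completely mixed equilibrium, Firm 1 must be indifferent between A and B.
Firm 1's expected payoff from A is −0.5q − 2(1−q); from B it is −q − 1.5(1−q).
Setting these equal: 1.5q − 2 = 0.5q − 1.5, so q = 1/2.
Therefore Firm 2 plays D with probability 1 − 1/2 = 1/2.

1/2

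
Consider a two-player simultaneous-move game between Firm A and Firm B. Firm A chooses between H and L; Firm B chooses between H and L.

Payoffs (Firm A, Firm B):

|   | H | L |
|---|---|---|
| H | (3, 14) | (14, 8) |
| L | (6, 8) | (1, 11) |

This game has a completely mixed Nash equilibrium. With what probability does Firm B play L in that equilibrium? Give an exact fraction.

Let c be the probability that Firm B plays H. In a completely mixed equilibrium, Firm A must be indifferent between H and L.
Firm A's expected payoff from H is 3c + 14(1−c); from L it is 6c + (1−c).
Setting these equal: −11c + 14 = 5c + 1, so c = 13/16.
Therefore Firm B plays L with probability 1 − 13/16 = 3/16.

3/16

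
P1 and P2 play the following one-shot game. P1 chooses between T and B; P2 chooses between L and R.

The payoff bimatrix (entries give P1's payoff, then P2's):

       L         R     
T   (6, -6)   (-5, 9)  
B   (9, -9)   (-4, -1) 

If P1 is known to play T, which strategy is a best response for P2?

R

Against T, P2 earns -6 from L and 9 from R.
So R is the best response.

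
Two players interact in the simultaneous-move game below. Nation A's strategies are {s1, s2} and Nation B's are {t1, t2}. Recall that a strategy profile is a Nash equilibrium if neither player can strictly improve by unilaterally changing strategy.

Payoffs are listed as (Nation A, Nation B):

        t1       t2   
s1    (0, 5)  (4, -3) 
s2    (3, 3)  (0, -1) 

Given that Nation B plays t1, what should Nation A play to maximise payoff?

Against t1, Nation A earns 0 from s1 and 3 from s2.
So s2 is the best response.

s2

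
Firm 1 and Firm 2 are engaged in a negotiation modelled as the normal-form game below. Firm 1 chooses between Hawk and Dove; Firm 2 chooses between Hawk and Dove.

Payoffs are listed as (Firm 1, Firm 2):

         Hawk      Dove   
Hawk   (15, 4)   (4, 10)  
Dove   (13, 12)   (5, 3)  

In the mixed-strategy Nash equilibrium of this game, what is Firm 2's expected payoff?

36/5

First find x, the probability Firm 1 plays Hawk, from Firm 2's indifference between Hawk and Dove: 4x + 12(1−x) = 10x + 3(1−x), giving x = 3/5.
Since Firm 2 is indifferent in equilibrium, Firm 2's expected payoff equals the payoff from either column against (3/5, 2/5). Using Hawk: 4(3/5) + 12(2/5) = 36/5.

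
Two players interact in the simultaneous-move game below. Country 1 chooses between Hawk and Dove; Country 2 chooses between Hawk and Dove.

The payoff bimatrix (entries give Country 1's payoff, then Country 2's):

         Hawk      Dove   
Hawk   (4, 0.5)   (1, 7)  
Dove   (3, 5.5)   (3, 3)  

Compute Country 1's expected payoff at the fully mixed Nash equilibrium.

First find y, the probability Country 2 plays Hawk, from Country 1's indifference between Hawk and Dove: 4y + (1−y) = 3y + 3(1−y), giving y = 2/3.
Since Country 1 is indifferent in equilibrium, Country 1's expected payoff equals the payoff from either row against (2/3, 1/3). Using Hawk: 4(2/3) + (1/3) = 3.

3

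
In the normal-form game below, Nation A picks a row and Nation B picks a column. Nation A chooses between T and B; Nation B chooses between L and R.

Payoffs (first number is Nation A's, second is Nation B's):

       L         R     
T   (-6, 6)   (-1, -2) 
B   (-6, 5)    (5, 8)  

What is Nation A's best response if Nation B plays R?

B

Against R, Nation A earns -1 from T and 5 from B.
So B is the best response.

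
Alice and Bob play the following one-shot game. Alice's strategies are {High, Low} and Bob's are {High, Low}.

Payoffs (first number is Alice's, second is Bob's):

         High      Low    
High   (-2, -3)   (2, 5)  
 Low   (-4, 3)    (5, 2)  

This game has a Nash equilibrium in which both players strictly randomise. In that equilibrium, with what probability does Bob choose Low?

Let y be the probability that Bob plays High. In a completely mixed equilibrium, Alice must be indifferent between High and Low.
Alice's expected payoff from High is −2y + 2(1−y); from Low it is −4y + 5(1−y).
Setting these equal: −4y + 2 = −9y + 5, so y = 3/5.
Therefore Bob plays Low with probability 1 − 3/5 = 2/5.

2/5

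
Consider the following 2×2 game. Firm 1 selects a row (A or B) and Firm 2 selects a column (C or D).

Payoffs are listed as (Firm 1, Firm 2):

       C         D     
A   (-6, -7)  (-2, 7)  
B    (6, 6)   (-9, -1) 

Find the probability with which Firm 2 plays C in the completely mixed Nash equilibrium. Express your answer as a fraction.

7/19

Let q be the probability that Firm 2 plays C. In a completely mixed equilibrium, Firm 1 must be indifferent between A and B.
Firm 1's expected payoff from A is −6q − 2(1−q); from B it is 6q − 9(1−q).
Setting these equal: −4q − 2 = 15q − 9, so q = 7/19.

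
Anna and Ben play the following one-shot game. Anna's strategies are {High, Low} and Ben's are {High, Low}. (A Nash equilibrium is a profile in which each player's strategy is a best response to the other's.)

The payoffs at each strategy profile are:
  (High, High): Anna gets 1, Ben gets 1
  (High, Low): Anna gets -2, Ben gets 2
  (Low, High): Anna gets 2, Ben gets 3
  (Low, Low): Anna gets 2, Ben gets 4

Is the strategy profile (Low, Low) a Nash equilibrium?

At (Low, Low), Anna earns 2; switching to High would give -2, so Anna has no profitable deviation.
Ben earns 4; switching to High would give 3, so Ben has no profitable deviation.
Neither player can gain by a unilateral deviation, so this profile is a Nash equilibrium.

Yes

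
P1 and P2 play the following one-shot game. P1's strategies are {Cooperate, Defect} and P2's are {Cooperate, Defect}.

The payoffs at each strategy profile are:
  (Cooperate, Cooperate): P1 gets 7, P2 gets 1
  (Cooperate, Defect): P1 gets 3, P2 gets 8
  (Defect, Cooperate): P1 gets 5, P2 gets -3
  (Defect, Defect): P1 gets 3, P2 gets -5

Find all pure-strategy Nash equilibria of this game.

(Cooperate, Cooperate): P2 prefers Defect (8 > 1) — not an equilibrium.
(Cooperate, Defect): P1 gets 3 ≥ 3 from Defect, and P2 gets 8 ≥ 1 from Cooperate — Nash equilibrium.
(Defect, Cooperate): P1 prefers Cooperate (7 > 5) — not an equilibrium.
(Defect, Defect): P2 prefers Cooperate (-3 > -5) — not an equilibrium.

(Cooperate, Defect)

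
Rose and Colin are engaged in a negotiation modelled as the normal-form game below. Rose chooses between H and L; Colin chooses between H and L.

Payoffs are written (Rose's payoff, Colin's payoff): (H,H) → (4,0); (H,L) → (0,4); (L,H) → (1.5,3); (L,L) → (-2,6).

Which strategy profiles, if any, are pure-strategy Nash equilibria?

(H, L)

(H, H): Colin prefers L (4 > 0) — not an equilibrium.
(H, L): Rose gets 0 ≥ -2 from L, and Colin gets 4 ≥ 0 from H — Nash equilibrium.
(L, H): Rose prefers H (4 > 1.5); Colin prefers L (6 > 3) — not an equilibrium.
(L, L): Rose prefers H (0 > -2) — not an equilibrium.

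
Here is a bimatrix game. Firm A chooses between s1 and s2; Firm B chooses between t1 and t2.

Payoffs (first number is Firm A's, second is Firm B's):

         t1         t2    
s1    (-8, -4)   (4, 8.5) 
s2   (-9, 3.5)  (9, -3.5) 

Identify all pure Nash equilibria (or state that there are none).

(s1, t1): Firm B prefers t2 (8.5 > -4) — not an equilibrium.
(s1, t2): Firm A prefers s2 (9 > 4) — not an equilibrium.
(s2, t1): Firm A prefers s1 (-8 > -9) — not an equilibrium.
(s2, t2): Firm B prefers t1 (3.5 > -3.5) — not an equilibrium.

none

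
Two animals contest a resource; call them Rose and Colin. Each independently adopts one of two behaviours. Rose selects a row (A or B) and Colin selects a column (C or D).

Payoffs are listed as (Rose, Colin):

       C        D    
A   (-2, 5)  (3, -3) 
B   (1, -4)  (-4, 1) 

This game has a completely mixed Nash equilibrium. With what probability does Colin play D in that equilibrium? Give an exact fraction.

3/10

Let c be the probability that Colin plays C. In a completely mixed equilibrium, Rose must be indifferent between A and B.
Rose's expected payoff from A is −2c + 3(1−c); from B it is c − 4(1−c).
Setting these equal: −5c + 3 = 5c − 4, so c = 7/10.
Therefore Colin plays D with probability 1 − 7/10 = 3/10.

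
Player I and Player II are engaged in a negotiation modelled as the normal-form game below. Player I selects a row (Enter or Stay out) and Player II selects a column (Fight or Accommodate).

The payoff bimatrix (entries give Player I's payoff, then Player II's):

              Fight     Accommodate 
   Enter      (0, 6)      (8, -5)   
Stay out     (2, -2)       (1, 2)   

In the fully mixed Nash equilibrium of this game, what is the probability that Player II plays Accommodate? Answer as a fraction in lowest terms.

2/9

Let y be the probability that Player II plays Fight. In a completely mixed equilibrium, Player I must be indifferent between Enter and Stay out.
Player I's expected payoff from Enter is 8(1−y); from Stay out it is 2y + (1−y).
Setting these equal: −8y + 8 = y + 1, so y = 7/9.
Therefore Player II plays Accommodate with probability 1 − 7/9 = 2/9.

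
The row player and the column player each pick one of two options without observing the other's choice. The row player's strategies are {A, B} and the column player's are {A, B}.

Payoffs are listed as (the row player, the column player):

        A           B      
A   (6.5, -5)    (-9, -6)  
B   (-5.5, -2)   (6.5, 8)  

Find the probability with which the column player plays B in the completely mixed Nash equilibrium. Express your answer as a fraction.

Let y be the probability that the column player plays A. In a completely mixed equilibrium, the row player must be indifferent between A and B.
The row player's expected payoff from A is 6.5y − 9(1−y); from B it is −5.5y + 6.5(1−y).
Setting these equal: 15.5y − 9 = −12y + 6.5, so y = 31/55.
Therefore the column player plays B with probability 1 − 31/55 = 24/55.

24/55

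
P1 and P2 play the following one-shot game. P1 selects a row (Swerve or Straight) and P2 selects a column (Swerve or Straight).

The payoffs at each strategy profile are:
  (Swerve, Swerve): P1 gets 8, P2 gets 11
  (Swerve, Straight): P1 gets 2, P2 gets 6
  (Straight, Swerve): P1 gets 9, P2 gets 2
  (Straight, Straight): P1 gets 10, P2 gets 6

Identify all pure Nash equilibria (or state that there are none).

(Swerve, Swerve): P1 prefers Straight (9 > 8) — not an equilibrium.
(Swerve, Straight): P1 prefers Straight (10 > 2); P2 prefers Swerve (11 > 6) — not an equilibrium.
(Straight, Swerve): P2 prefers Straight (6 > 2) — not an equilibrium.
(Straight, Straight): P1 gets 10 ≥ 2 from Swerve, and P2 gets 6 ≥ 2 from Swerve — Nash equilibrium.

(Straight, Straight)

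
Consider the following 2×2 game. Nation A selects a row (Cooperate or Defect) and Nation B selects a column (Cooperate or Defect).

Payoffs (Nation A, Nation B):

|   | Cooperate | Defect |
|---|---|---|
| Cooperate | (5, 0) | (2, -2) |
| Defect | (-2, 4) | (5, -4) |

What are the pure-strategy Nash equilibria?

(Cooperate, Cooperate): Nation A gets 5 ≥ -2 from Defect, and Nation B gets 0 ≥ -2 from Defect — Nash equilibrium.
(Cooperate, Defect): Nation A prefers Defect (5 > 2); Nation B prefers Cooperate (0 > -2) — not an equilibrium.
(Defect, Cooperate): Nation A prefers Cooperate (5 > -2) — not an equilibrium.
(Defect, Defect): Nation B prefers Cooperate (4 > -4) — not an equilibrium.

(Cooperate, Cooperate)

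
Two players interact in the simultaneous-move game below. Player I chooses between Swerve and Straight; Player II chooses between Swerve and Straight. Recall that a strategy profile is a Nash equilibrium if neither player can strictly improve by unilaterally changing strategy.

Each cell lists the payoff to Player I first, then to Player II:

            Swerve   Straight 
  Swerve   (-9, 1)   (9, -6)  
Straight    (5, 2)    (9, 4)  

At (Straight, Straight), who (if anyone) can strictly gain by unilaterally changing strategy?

Neither

Player I at (Straight, Straight) earns 9; deviating to Swerve yields 9 — not better.
Player II earns 4; deviating to Swerve yields 2 — not better.
Neither player can strictly improve; the profile is a Nash equilibrium.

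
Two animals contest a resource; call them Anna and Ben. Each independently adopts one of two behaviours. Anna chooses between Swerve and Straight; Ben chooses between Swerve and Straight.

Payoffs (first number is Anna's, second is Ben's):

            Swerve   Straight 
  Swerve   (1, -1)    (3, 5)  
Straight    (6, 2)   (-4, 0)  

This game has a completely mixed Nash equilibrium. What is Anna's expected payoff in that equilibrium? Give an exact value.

First find q, the probability Ben plays Swerve, from Anna's indifference between Swerve and Straight: q + 3(1−q) = 6q − 4(1−q), giving q = 7/12.
Since Anna is indifferent in equilibrium, Anna's expected payoff equals the payoff from either row against (7/12, 5/12). Using Swerve: (7/12) + 3(5/12) = 11/6.

11/6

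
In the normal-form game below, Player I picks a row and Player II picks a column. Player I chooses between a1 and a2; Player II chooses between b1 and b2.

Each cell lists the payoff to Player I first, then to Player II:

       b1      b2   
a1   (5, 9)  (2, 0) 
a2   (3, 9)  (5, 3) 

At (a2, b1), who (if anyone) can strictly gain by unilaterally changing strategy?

Player I

Player I at (a2, b1) earns 3; deviating to a1 yields 5 — a strict improvement.
Player II earns 9; deviating to b2 yields 3 — not better.
Only Player I has a strictly profitable deviation.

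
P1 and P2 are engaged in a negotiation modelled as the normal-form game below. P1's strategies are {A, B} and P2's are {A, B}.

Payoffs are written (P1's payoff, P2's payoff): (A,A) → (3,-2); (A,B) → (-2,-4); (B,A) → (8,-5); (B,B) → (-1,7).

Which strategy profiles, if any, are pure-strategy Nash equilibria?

(B, B)

(A, A): P1 prefers B (8 > 3) — not an equilibrium.
(A, B): P1 prefers B (-1 > -2); P2 prefers A (-2 > -4) — not an equilibrium.
(B, A): P2 prefers B (7 > -5) — not an equilibrium.
(B, B): P1 gets -1 ≥ -2 from A, and P2 gets 7 ≥ -5 from A — Nash equilibrium.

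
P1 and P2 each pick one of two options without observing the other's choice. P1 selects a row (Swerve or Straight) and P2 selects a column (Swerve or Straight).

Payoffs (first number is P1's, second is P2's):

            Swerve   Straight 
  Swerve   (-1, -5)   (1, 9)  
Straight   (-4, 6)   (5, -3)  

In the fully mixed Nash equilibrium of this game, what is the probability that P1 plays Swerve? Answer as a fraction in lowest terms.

9/23

Let x be the probability that P1 plays Swerve. In a completely mixed equilibrium, P2 must be indifferent between Swerve and Straight.
P2's expected payoff from Swerve is −5x + 6(1−x); from Straight it is 9x − 3(1−x).
Setting these equal: −11x + 6 = 12x − 3, so x = 9/23.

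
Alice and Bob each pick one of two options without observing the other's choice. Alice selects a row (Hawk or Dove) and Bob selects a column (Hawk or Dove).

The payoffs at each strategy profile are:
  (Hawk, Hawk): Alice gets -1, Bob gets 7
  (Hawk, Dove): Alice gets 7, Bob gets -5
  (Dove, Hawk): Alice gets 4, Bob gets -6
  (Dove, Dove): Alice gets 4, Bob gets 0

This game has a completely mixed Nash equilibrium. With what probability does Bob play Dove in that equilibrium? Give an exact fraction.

Let q be the probability that Bob plays Hawk. In a completely mixed equilibrium, Alice must be indifferent between Hawk and Dove.
Alice's expected payoff from Hawk is −q + 7(1−q); from Dove it is 4q + 4(1−q).
Setting these equal: −8q + 7 = 4, so q = 3/8.
Therefore Bob plays Dove with probability 1 − 3/8 = 5/8.

5/8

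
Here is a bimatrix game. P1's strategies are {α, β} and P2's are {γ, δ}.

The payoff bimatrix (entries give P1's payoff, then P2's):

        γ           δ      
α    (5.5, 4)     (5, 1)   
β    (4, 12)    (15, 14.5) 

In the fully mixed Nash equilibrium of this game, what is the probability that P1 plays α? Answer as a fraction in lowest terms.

Let x be the probability that P1 plays α. In a completely mixed equilibrium, P2 must be indifferent between γ and δ.
P2's expected payoff from γ is 4x + 12(1−x); from δ it is x + 14.5(1−x).
Setting these equal: −8x + 12 = −13.5x + 14.5, so x = 5/11.

5/11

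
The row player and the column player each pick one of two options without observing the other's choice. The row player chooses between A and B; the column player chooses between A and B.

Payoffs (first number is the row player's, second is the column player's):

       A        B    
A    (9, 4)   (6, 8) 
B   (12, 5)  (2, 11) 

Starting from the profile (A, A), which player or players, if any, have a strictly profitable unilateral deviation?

The row player at (A, A) earns 9; deviating to B yields 12 — a strict improvement.
The column player earns 4; deviating to B yields 8 — a strict improvement.
Both the row player and the column player have strictly profitable deviations.

Both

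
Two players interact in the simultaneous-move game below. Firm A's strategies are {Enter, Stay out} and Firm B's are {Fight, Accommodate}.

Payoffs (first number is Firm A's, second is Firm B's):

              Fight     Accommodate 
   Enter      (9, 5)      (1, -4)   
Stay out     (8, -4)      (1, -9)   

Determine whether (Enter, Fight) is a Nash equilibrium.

Yes

At (Enter, Fight), Firm A earns 9; switching to Stay out would give 8, so Firm A has no profitable deviation.
Firm B earns 5; switching to Accommodate would give -4, so Firm B has no profitable deviation.
Neither player can gain by a unilateral deviation, so this profile is a Nash equilibrium.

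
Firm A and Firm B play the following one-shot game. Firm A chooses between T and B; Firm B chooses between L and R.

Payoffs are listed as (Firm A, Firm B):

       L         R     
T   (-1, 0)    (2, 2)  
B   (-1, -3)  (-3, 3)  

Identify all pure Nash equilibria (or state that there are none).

(T, L): Firm B prefers R (2 > 0) — not an equilibrium.
(T, R): Firm A gets 2 ≥ -3 from B, and Firm B gets 2 ≥ 0 from L — Nash equilibrium.
(B, L): Firm B prefers R (3 > -3) — not an equilibrium.
(B, R): Firm A prefers T (2 > -3) — not an equilibrium.

(T, R)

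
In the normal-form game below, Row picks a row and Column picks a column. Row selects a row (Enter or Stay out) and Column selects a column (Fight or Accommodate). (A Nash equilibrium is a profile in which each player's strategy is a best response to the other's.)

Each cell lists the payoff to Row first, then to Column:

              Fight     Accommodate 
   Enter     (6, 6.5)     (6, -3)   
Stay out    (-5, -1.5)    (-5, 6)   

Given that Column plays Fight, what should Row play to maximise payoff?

Against Fight, Row earns 6 from Enter and -5 from Stay out.
So Enter is the best response.

Enter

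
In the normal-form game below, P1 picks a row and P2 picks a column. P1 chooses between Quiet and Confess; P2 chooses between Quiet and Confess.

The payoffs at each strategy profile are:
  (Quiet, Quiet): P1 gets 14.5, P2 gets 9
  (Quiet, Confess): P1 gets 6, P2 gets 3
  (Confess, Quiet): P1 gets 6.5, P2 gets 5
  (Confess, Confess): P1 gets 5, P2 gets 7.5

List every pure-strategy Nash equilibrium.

(Quiet, Quiet)

(Quiet, Quiet): P1 gets 14.5 ≥ 6.5 from Confess, and P2 gets 9 ≥ 3 from Confess — Nash equilibrium.
(Quiet, Confess): P2 prefers Quiet (9 > 3) — not an equilibrium.
(Confess, Quiet): P1 prefers Quiet (14.5 > 6.5); P2 prefers Confess (7.5 > 5) — not an equilibrium.
(Confess, Confess): P1 prefers Quiet (6 > 5) — not an equilibrium.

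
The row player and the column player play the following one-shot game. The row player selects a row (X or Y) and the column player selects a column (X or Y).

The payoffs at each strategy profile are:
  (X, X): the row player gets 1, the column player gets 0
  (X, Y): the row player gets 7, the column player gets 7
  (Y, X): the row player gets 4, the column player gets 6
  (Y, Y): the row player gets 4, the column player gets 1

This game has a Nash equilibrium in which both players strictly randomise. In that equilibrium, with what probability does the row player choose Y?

Let r be the probability that the row player plays X. In a completely mixed equilibrium, the column player must be indifferent between X and Y.
The column player's expected payoff from X is 6(1−r); from Y it is 7r + (1−r).
Setting these equal: −6r + 6 = 6r + 1, so r = 5/12.
Therefore the row player plays Y with probability 1 − 5/12 = 7/12.

7/12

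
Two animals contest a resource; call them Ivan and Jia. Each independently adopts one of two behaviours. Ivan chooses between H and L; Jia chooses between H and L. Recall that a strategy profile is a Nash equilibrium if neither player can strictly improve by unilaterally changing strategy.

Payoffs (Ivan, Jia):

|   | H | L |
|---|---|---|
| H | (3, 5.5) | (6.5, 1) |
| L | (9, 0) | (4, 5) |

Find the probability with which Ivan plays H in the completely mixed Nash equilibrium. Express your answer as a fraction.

Let x be the probability that Ivan plays H. In a completely mixed equilibrium, Jia must be indifferent between H and L.
Jia's expected payoff from H is 5.5x; from L it is x + 5(1−x).
Setting these equal: 5.5x = −4x + 5, so x = 10/19.

10/19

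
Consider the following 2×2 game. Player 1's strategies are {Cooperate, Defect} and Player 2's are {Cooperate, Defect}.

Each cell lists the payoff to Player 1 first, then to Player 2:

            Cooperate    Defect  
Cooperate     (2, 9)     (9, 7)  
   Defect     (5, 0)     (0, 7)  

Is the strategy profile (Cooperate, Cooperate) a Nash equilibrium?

No

At (Cooperate, Cooperate), Player 1 earns 2; switching to Defect would give 5, so Player 1 would deviate.
Player 2 earns 9; switching to Defect would give 7, so Player 2 has no profitable deviation.
Since at least one player can profitably deviate, this is not a Nash equilibrium.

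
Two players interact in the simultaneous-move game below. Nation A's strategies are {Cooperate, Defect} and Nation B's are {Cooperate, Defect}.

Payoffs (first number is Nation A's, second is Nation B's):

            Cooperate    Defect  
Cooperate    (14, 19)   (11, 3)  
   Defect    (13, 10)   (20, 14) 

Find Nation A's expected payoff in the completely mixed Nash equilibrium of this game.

First find q, the probability Nation B plays Cooperate, from Nation A's indifference between Cooperate and Defect: 14q + 11(1−q) = 13q + 20(1−q), giving q = 9/10.
Since Nation A is indifferent in equilibrium, Nation A's expected payoff equals the payoff from either row against (9/10, 1/10). Using Cooperate: 14(9/10) + 11(1/10) = 137/10.

137/10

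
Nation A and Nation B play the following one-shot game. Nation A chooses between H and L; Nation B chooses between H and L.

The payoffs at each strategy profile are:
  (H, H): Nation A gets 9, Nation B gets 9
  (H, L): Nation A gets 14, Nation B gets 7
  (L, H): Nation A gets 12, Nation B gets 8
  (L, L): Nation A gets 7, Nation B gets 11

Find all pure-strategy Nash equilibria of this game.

(H, H): Nation A prefers L (12 > 9) — not an equilibrium.
(H, L): Nation B prefers H (9 > 7) — not an equilibrium.
(L, H): Nation B prefers L (11 > 8) — not an equilibrium.
(L, L): Nation A prefers H (14 > 7) — not an equilibrium.

none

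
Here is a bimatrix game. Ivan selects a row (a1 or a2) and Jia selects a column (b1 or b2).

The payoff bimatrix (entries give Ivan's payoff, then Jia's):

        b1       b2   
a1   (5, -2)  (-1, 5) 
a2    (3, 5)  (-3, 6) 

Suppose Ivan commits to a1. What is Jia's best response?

Against a1, Jia earns -2 from b1 and 5 from b2.
So b2 is the best response.

b2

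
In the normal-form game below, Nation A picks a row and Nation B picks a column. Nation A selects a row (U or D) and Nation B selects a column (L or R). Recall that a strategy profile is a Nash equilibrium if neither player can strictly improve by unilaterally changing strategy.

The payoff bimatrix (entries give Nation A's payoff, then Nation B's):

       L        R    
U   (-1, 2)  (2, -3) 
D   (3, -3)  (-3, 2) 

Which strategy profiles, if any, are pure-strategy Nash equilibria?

(U, L): Nation A prefers D (3 > -1) — not an equilibrium.
(U, R): Nation B prefers L (2 > -3) — not an equilibrium.
(D, L): Nation B prefers R (2 > -3) — not an equilibrium.
(D, R): Nation A prefers U (2 > -3) — not an equilibrium.

none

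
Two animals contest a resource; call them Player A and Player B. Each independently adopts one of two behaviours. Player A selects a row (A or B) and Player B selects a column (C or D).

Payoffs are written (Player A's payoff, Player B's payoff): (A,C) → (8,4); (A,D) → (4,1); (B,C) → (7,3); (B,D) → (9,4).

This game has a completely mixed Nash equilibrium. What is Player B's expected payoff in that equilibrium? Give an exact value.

First find p, the probability Player A plays A, from Player B's indifference between C and D: 4p + 3(1−p) = p + 4(1−p), giving p = 1/4.
Since Player B is indifferent in equilibrium, Player B's expected payoff equals the payoff from either column against (1/4, 3/4). Using C: 4(1/4) + 3(3/4) = 13/4.

13/4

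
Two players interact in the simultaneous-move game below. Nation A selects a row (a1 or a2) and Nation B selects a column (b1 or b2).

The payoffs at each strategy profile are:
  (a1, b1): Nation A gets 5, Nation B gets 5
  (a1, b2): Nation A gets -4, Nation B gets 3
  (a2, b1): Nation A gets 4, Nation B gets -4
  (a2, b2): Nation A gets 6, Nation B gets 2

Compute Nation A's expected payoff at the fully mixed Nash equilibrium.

46/11

First find y, the probability Nation B plays b1, from Nation A's indifference between a1 and a2: 5y − 4(1−y) = 4y + 6(1−y), giving y = 10/11.
Since Nation A is indifferent in equilibrium, Nation A's expected payoff equals the payoff from either row against (10/11, 1/11). Using a1: 5(10/11) − 4(1/11) = 46/11.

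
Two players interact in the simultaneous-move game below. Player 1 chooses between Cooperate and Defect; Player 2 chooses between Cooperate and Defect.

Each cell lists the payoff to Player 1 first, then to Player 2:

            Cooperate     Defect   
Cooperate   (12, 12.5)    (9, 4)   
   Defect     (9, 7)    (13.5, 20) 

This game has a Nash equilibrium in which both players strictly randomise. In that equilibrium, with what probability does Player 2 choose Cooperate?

3/5

Let c be the probability that Player 2 plays Cooperate. In a completely mixed equilibrium, Player 1 must be indifferent between Cooperate and Defect.
Player 1's expected payoff from Cooperate is 12c + 9(1−c); from Defect it is 9c + 13.5(1−c).
Setting these equal: 3c + 9 = −4.5c + 13.5, so c = 3/5.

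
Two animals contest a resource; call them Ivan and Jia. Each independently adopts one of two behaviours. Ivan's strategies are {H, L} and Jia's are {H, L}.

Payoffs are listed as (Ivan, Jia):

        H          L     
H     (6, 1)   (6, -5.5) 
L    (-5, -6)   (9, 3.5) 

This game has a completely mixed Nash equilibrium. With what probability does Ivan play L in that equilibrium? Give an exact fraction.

Let r be the probability that Ivan plays H. In a completely mixed equilibrium, Jia must be indifferent between H and L.
Jia's expected payoff from H is r − 6(1−r); from L it is −5.5r + 3.5(1−r).
Setting these equal: 7r − 6 = −9r + 3.5, so r = 19/32.
Therefore Ivan plays L with probability 1 − 19/32 = 13/32.

13/32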